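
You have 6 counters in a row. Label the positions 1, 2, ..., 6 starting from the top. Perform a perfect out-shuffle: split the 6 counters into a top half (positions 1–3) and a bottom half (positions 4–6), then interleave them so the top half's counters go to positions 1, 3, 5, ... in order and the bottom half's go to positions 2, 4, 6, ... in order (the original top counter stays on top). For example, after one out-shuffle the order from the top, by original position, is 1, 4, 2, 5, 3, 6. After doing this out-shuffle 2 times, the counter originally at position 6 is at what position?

6

Position 6 is a fixed point of every out-shuffle, so the counter never moves.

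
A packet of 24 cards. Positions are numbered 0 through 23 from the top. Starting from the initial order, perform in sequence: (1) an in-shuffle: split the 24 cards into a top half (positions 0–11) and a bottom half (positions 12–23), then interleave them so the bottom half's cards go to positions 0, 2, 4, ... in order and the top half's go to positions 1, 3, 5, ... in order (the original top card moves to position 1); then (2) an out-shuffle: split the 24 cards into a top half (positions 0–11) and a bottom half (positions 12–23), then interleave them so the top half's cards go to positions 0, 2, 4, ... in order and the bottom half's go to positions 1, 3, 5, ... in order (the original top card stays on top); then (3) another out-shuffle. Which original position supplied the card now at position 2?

18

Undo the operations in reverse order, starting from position 2:
  undo op 3 (out-shuffle, from top half): 2 ← 1
  undo op 2 (out-shuffle, from bottom half): 1 ← 12
  undo op 1 (in-shuffle, from bottom half): 12 ← 18
So the card at position 2 came from original position 18.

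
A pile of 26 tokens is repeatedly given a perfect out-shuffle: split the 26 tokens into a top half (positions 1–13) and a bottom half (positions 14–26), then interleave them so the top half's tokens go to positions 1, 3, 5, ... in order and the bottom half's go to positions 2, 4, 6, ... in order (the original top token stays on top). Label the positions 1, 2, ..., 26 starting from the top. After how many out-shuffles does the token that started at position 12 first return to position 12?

Follow position 12 under repeated out-shuffles:
12 → 23 → 20 → 14 → 2 → 3 → 5 → 9 → 17 → 8 → 15 → 4 → 7 → 13 → 25 → 24 → 22 → 18 → 10 → 19 → 12
It first returns after 20 out-shuffles.

20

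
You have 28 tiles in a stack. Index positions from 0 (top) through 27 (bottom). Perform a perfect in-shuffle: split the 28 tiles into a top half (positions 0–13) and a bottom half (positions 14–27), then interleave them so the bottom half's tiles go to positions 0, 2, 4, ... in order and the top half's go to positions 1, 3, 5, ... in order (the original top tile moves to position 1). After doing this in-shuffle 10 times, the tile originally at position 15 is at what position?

Track the tile's position through each in-shuffle:
15 → 2 → 5 → 11 → 23 → 18 → 8 → 17 → 6 → 13 → 27

27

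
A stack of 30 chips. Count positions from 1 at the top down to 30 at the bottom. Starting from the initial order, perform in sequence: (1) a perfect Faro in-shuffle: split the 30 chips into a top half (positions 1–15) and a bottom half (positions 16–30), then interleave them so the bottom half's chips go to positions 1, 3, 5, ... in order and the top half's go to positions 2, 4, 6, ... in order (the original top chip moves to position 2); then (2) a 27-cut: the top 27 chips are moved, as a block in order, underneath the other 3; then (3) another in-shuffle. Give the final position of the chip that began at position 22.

1

Track the chip from position 22 forward through each operation:
  after op 1 (in-shuffle): 22 → 13
  after op 2 (cut 27): 13 → 16
  after op 3 (in-shuffle): 16 → 1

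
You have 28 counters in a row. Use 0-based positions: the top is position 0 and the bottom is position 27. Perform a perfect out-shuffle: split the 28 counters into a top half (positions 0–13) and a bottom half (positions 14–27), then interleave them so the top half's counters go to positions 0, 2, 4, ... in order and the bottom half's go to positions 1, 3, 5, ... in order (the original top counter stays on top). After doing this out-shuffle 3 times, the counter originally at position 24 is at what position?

Track the counter's position through each out-shuffle:
24 → 21 → 15 → 3

3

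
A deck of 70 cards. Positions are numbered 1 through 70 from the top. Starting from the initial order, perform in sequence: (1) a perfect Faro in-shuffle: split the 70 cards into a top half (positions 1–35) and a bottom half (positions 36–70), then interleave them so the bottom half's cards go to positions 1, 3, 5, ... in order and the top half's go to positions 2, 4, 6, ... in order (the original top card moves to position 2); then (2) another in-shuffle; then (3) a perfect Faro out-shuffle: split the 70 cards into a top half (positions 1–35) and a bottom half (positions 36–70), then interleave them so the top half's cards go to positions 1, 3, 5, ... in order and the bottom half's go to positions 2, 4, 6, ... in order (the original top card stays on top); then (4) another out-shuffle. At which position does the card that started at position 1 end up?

13

Track the card from position 1 forward through each operation:
  after op 1 (in-shuffle): 1 → 2
  after op 2 (in-shuffle): 2 → 4
  after op 3 (out-shuffle): 4 → 7
  after op 4 (out-shuffle): 7 → 13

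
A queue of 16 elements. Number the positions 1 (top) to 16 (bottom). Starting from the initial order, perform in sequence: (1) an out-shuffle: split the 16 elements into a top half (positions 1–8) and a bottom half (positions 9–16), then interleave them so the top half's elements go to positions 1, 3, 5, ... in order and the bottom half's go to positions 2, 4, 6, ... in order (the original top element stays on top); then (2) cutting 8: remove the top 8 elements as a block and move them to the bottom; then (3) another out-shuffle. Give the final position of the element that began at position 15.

11

Track the element from position 15 forward through each operation:
  after op 1 (out-shuffle): 15 → 14
  after op 2 (cut 8): 14 → 6
  after op 3 (out-shuffle): 6 → 11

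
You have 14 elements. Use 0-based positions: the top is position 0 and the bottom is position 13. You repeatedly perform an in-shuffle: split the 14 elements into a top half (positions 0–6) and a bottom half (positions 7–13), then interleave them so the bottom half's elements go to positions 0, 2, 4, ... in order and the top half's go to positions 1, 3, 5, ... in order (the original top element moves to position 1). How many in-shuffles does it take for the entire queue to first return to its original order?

4

The in-shuffle permutes the 14 positions with cycle lengths [2, 4, 4, 4].
Every element is home exactly when every cycle has completed a whole number of laps, i.e. after lcm(2, 4) = 4 in-shuffles.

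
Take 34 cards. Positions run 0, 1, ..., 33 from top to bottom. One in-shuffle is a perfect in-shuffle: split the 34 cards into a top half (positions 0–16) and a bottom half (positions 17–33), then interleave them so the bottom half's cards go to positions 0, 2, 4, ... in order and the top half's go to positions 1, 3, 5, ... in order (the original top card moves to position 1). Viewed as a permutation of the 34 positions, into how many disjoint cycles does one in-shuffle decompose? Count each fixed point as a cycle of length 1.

Trace each unvisited position around until it returns:
(0 1 3 7 15 31 ... len 12) (2 5 11 23 12 25 ... len 12) (4 9 19) (6 13 27 20) (14 29 24)
5 cycles in total.

5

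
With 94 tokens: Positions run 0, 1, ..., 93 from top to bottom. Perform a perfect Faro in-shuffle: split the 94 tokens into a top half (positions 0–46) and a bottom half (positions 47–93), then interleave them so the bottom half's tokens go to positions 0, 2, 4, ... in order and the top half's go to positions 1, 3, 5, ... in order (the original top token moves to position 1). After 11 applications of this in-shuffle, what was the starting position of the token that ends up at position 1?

8

Work backwards from position 1, undoing one in-shuffle at a time:
1 ← 0 ← 47 ← 23 ← 11 ← 5 ← 2 ← 48 ← 71 ← 35 ← 17 ← 8
So the token now at position 1 started at position 8.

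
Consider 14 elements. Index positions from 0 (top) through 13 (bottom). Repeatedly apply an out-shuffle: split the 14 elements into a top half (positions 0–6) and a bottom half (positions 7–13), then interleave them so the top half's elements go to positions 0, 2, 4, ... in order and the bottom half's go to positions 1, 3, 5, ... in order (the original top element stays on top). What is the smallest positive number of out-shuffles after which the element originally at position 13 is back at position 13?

Position 13 is fixed by the out-shuffle; it is already back after 1 application.

1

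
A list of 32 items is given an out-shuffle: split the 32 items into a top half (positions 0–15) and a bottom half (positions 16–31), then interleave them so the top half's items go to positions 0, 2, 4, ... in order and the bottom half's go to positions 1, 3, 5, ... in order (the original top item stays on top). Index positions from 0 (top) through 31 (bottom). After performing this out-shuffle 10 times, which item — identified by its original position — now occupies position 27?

Work backwards from position 27, undoing one out-shuffle at a time:
27 ← 29 ← 30 ← 15 ← 23 ← 27 ← 29 ← 30 ← 15 ← 23 ← 27
So the item now at position 27 started at position 27.

27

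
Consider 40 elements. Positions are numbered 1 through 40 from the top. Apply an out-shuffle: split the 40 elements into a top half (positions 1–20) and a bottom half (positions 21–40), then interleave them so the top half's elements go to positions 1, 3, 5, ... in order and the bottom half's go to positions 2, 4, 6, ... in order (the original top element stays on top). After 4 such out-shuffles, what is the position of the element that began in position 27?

Track the element's position through each out-shuffle:
27 → 14 → 27 → 14 → 27

27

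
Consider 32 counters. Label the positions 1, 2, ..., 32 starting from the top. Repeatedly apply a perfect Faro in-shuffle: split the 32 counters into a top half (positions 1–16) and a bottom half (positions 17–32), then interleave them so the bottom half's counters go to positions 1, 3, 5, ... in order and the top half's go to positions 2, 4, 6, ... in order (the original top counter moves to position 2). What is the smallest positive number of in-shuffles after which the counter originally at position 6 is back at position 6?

Follow position 6 under repeated in-shuffles:
6 → 12 → 24 → 15 → 30 → 27 → 21 → 9 → 18 → 3 → 6
It first returns after 10 in-shuffles.

10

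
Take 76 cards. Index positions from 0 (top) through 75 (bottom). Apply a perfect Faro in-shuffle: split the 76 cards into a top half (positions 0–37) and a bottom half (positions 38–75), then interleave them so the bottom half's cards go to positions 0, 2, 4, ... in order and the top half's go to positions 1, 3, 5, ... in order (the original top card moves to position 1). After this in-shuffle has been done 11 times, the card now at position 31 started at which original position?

Work backwards from position 31, undoing one in-shuffle at a time:
31 ← 15 ← 7 ← 3 ← 1 ← 0 ← 38 ← 57 ← 28 ← 52 ← 64 ← 70
So the card now at position 31 started at position 70.

70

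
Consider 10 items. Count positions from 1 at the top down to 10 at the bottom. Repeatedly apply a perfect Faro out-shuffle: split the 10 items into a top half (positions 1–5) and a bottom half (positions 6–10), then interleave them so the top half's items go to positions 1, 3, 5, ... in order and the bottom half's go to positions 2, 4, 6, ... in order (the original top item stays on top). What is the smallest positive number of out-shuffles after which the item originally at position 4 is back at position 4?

Follow position 4 under repeated out-shuffles:
4 → 7 → 4
It first returns after 2 out-shuffles.

2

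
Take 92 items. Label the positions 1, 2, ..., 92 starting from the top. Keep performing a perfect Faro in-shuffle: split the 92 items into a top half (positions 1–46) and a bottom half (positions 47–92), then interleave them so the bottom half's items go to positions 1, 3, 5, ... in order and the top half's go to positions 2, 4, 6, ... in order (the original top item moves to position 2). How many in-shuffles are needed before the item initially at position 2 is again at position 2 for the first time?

Follow position 2 under repeated in-shuffles:
2 → 4 → 8 → 16 → 32 → 64 → 35 → 70 → 47 → 1 → 2
It first returns after 10 in-shuffles.

10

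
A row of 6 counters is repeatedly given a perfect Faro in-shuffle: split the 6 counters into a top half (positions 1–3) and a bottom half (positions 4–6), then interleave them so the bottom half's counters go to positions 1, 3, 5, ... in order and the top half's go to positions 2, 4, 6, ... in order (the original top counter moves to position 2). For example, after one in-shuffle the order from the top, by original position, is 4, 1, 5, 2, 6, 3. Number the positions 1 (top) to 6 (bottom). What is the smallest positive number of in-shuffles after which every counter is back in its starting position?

3

The in-shuffle permutes the 6 positions with cycle lengths [3, 3].
Every counter is home exactly when every cycle has completed a whole number of laps, i.e. after lcm(3) = 3 in-shuffles.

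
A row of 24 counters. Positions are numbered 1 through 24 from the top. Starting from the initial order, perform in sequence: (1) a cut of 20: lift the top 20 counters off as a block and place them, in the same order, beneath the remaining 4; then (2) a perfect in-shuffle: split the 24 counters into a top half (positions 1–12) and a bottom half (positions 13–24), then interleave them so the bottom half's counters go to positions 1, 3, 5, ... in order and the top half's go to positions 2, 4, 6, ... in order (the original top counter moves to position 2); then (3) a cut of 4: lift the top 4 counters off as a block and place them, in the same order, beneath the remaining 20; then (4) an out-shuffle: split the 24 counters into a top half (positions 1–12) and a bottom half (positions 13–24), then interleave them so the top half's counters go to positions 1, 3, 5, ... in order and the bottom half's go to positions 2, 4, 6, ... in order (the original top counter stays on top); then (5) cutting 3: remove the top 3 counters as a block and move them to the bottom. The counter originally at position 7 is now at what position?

Track the counter from position 7 forward through each operation:
  after op 1 (cut 20): 7 → 11
  after op 2 (in-shuffle): 11 → 22
  after op 3 (cut 4): 22 → 18
  after op 4 (out-shuffle): 18 → 12
  after op 5 (cut 3): 12 → 9

9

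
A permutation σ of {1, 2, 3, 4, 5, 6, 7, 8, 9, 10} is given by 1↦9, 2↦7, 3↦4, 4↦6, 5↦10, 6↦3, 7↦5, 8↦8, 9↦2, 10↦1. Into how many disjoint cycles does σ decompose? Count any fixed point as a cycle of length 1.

3

Cycle decomposition: (1 9 2 7 5 10) (3 4 6) (8).
3 cycles.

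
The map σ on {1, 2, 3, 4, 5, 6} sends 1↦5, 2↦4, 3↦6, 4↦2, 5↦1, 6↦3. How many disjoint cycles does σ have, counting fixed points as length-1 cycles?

Cycle decomposition: (1 5) (2 4) (3 6).
3 cycles.

3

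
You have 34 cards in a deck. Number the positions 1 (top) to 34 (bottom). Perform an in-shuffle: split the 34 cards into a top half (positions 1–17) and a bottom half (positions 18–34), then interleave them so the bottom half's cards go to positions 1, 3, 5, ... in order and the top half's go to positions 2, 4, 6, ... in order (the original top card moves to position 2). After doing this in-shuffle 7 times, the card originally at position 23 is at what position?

4

Track the card's position through each in-shuffle:
23 → 11 → 22 → 9 → 18 → 1 → 2 → 4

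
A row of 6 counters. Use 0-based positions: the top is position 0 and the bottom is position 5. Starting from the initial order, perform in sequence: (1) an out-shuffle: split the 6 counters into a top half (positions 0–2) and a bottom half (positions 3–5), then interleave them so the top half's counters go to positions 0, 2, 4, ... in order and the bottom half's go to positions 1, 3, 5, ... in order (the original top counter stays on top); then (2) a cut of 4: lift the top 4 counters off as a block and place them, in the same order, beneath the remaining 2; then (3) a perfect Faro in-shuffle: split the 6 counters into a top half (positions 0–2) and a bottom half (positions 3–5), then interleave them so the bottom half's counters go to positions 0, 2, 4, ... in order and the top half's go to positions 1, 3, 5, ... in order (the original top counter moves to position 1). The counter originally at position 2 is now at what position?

Track the counter from position 2 forward through each operation:
  after op 1 (out-shuffle): 2 → 4
  after op 2 (cut 4): 4 → 0
  after op 3 (in-shuffle): 0 → 1

1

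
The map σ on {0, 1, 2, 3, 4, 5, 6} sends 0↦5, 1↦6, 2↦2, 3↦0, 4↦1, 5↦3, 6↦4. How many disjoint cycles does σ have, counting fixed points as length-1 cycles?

Cycle decomposition: (0 5 3) (1 6 4) (2).
3 cycles.

3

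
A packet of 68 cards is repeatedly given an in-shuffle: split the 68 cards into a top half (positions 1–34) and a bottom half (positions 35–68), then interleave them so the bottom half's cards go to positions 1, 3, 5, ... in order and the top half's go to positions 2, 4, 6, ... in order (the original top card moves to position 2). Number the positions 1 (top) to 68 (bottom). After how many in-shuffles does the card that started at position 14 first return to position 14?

Follow position 14 under repeated in-shuffles:
14 → 28 → 56 → 43 → 17 → 34 → 68 → 67 → ... → 14 (length 22)
It first returns after 22 in-shuffles.

22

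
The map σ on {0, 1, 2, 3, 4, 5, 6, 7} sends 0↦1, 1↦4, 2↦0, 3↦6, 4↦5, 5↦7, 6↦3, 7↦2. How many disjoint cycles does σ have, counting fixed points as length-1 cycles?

2

Cycle decomposition: (0 1 4 5 7 2) (3 6).
2 cycles.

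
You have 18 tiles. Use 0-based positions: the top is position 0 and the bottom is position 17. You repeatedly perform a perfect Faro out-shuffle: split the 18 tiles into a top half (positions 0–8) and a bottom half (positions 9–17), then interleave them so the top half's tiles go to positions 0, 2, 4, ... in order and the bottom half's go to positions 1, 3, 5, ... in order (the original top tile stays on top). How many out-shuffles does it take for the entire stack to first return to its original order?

The out-shuffle permutes the 18 positions with cycle lengths [1, 1, 8, 8].
Every tile is home exactly when every cycle has completed a whole number of laps, i.e. after lcm(1, 8) = 8 out-shuffles.

8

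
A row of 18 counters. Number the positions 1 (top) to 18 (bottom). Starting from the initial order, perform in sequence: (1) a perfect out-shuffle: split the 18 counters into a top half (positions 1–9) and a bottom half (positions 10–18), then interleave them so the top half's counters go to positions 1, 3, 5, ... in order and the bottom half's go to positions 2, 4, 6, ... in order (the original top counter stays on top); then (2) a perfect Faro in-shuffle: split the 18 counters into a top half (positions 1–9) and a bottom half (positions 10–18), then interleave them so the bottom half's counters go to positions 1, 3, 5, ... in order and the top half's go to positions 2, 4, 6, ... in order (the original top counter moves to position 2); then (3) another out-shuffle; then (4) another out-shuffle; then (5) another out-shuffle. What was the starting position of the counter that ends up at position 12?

17

Undo the operations in reverse order, starting from position 12:
  undo op 5 (out-shuffle, from bottom half): 12 ← 15
  undo op 4 (out-shuffle, from top half): 15 ← 8
  undo op 3 (out-shuffle, from bottom half): 8 ← 13
  undo op 2 (in-shuffle, from bottom half): 13 ← 16
  undo op 1 (out-shuffle, from bottom half): 16 ← 17
So the counter at position 12 came from original position 17.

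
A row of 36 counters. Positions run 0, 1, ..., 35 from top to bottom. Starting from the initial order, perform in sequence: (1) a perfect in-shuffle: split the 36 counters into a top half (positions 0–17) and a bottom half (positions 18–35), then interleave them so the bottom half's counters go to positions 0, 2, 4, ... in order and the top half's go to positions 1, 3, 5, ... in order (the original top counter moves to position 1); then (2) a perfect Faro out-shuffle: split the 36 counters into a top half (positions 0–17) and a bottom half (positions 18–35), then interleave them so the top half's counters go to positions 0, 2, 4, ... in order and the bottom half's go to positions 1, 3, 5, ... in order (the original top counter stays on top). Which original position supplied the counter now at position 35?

17

Undo the operations in reverse order, starting from position 35:
  undo op 2 (out-shuffle, from bottom half): 35 ← 35
  undo op 1 (in-shuffle, from top half): 35 ← 17
So the counter at position 35 came from original position 17.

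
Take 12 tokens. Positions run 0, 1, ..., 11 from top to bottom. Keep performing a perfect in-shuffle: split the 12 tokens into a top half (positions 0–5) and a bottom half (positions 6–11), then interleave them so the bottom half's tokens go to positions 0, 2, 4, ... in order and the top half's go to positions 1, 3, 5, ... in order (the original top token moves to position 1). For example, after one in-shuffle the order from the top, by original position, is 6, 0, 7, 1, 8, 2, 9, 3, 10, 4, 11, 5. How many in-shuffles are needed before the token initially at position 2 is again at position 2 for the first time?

12

Follow position 2 under repeated in-shuffles:
2 → 5 → 11 → 10 → 8 → 4 → 9 → 6 → 0 → 1 → 3 → 7 → 2
It first returns after 12 in-shuffles.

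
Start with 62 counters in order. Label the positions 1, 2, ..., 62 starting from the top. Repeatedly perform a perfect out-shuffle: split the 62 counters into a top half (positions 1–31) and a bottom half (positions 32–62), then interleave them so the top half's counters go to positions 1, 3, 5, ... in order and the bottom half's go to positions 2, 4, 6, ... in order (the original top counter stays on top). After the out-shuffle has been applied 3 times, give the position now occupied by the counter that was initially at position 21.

39

Track the counter's position through each out-shuffle:
21 → 41 → 20 → 39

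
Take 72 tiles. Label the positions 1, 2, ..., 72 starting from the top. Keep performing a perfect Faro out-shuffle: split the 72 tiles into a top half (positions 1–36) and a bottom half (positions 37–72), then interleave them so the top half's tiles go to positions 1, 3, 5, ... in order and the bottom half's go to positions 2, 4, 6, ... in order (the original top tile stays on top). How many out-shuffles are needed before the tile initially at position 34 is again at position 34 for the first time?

Follow position 34 under repeated out-shuffles:
34 → 67 → 62 → 52 → 32 → 63 → 54 → 36 → ... → 34 (length 35)
It first returns after 35 out-shuffles.

35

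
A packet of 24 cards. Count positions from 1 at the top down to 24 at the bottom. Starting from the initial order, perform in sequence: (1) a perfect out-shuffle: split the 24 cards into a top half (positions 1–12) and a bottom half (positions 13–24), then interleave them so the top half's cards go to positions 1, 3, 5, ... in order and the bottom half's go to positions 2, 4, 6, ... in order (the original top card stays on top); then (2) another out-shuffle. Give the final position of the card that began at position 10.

14

Track the card from position 10 forward through each operation:
  after op 1 (out-shuffle): 10 → 19
  after op 2 (out-shuffle): 19 → 14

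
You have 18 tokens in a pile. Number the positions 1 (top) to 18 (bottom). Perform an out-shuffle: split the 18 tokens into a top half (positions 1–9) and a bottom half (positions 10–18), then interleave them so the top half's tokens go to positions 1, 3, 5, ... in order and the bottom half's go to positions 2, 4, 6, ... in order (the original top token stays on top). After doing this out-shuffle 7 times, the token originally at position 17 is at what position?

Track the token's position through each out-shuffle:
17 → 16 → 14 → 10 → 2 → 3 → 5 → 9

9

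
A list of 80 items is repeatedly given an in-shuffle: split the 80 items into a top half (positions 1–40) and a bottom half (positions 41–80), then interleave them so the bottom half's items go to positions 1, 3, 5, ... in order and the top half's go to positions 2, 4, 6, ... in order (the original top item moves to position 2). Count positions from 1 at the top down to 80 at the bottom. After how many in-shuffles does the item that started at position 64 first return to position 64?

54

Follow position 64 under repeated in-shuffles:
64 → 47 → 13 → 26 → 52 → 23 → 46 → 11 → ... → 64 (length 54)
It first returns after 54 in-shuffles.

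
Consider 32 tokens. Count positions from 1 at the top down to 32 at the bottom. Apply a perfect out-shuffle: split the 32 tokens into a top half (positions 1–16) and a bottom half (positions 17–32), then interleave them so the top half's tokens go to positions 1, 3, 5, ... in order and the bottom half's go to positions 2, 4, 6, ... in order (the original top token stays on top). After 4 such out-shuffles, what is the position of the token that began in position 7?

Track the token's position through each out-shuffle:
7 → 13 → 25 → 18 → 4

4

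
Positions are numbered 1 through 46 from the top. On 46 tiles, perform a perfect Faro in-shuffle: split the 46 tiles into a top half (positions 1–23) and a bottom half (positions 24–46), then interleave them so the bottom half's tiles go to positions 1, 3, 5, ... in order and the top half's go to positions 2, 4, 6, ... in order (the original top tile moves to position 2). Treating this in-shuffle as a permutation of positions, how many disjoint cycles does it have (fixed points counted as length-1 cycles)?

Trace each unvisited position around until it returns:
(1 2 4 8 16 32 ... len 23) (5 10 20 40 33 19 ... len 23)
2 cycles in total.

2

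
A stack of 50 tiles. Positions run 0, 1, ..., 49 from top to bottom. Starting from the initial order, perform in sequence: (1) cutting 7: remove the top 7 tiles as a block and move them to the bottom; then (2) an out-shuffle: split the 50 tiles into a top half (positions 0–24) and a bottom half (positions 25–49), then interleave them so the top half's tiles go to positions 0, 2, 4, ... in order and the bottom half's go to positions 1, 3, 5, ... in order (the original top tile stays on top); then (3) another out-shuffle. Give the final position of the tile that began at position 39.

Track the tile from position 39 forward through each operation:
  after op 1 (cut 7): 39 → 32
  after op 2 (out-shuffle): 32 → 15
  after op 3 (out-shuffle): 15 → 30

30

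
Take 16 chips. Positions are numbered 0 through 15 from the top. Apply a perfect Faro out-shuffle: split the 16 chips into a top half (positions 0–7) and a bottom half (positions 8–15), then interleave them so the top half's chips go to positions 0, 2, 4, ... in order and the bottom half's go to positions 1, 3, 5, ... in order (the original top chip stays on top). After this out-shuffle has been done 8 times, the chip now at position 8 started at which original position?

8

Work backwards from position 8, undoing one out-shuffle at a time:
8 ← 4 ← 2 ← 1 ← 8 ← 4 ← 2 ← 1 ← 8
So the chip now at position 8 started at position 8.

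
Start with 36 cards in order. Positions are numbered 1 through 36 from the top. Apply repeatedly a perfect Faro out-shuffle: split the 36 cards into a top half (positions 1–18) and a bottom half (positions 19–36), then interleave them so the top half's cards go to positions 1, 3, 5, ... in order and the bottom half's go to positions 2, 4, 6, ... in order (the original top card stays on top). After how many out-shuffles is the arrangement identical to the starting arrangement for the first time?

12

The out-shuffle permutes the 36 positions with cycle lengths [1, 1, 3, 3, 4, 12, 12].
Every card is home exactly when every cycle has completed a whole number of laps, i.e. after lcm(1, 3, 4, 12) = 12 out-shuffles.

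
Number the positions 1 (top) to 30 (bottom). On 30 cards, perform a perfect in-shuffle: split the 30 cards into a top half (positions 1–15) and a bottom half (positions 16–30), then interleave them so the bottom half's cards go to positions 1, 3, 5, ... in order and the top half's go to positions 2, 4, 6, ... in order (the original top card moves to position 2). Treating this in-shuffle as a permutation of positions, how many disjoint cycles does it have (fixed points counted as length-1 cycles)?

Trace each unvisited position around until it returns:
(1 2 4 8 16) (3 6 12 24 17) (5 10 20 9 18) (7 14 28 25 19) (11 22 13 26 21) (15 30 29 27 23)
6 cycles in total.

6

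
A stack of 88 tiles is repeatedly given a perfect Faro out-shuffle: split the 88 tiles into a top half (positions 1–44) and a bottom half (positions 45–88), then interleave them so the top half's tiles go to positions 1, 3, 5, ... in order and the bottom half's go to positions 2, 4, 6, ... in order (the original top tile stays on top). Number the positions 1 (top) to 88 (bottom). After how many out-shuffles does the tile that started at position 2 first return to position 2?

28

Follow position 2 under repeated out-shuffles:
2 → 3 → 5 → 9 → 17 → 33 → 65 → 42 → ... → 2 (length 28)
It first returns after 28 out-shuffles.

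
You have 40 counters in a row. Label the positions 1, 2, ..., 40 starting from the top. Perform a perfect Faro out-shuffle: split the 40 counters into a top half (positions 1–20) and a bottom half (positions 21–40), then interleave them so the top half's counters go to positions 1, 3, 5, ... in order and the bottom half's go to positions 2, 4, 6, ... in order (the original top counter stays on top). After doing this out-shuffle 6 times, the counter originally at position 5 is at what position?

23

Track the counter's position through each out-shuffle:
5 → 9 → 17 → 33 → 26 → 12 → 23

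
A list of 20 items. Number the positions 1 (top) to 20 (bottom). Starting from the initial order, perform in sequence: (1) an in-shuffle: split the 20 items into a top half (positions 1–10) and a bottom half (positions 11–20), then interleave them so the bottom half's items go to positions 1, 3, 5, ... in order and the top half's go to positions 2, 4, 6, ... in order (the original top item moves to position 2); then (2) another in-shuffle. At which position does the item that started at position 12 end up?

6

Track the item from position 12 forward through each operation:
  after op 1 (in-shuffle): 12 → 3
  after op 2 (in-shuffle): 3 → 6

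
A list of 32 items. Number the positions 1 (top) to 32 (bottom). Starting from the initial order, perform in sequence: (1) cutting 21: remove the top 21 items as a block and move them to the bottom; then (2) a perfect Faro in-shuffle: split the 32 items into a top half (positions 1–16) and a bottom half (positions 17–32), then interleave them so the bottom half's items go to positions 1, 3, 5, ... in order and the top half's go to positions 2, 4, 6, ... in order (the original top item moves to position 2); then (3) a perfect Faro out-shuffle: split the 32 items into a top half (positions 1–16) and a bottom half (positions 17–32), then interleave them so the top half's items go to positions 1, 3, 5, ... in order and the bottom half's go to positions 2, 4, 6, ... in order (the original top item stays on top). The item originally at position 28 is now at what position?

27

Track the item from position 28 forward through each operation:
  after op 1 (cut 21): 28 → 7
  after op 2 (in-shuffle): 7 → 14
  after op 3 (out-shuffle): 14 → 27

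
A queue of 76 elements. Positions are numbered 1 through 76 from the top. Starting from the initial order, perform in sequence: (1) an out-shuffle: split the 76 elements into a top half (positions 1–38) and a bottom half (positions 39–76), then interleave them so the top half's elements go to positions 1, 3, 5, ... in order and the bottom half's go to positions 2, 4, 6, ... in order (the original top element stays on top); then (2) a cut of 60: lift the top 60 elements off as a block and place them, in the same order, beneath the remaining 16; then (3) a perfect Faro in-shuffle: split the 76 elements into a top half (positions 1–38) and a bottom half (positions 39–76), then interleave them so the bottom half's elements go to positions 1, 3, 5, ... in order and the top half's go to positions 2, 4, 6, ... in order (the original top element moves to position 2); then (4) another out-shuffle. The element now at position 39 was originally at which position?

73

Undo the operations in reverse order, starting from position 39:
  undo op 4 (out-shuffle, from top half): 39 ← 20
  undo op 3 (in-shuffle, from top half): 20 ← 10
  undo op 2 (cut 60): 10 ← 70
  undo op 1 (out-shuffle, from bottom half): 70 ← 73
So the element at position 39 came from original position 73.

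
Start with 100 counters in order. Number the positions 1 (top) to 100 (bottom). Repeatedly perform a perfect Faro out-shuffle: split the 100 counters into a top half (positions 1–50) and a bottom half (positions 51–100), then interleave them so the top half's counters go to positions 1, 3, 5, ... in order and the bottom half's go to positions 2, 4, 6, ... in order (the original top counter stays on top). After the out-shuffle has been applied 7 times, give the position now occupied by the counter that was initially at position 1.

1

Position 1 is a fixed point of every out-shuffle, so the counter never moves.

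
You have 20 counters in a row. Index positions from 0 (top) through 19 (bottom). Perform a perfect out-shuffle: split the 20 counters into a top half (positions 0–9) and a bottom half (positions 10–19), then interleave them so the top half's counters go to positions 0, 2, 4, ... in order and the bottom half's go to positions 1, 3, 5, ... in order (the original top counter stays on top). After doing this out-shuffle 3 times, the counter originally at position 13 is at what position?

9

Track the counter's position through each out-shuffle:
13 → 7 → 14 → 9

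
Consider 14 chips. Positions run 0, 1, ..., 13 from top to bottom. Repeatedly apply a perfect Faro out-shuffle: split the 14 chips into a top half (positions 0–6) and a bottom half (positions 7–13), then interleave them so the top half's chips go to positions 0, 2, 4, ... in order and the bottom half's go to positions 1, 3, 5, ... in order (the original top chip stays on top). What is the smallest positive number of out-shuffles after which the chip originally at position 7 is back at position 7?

12

Follow position 7 under repeated out-shuffles:
7 → 1 → 2 → 4 → 8 → 3 → 6 → 12 → 11 → 9 → 5 → 10 → 7
It first returns after 12 out-shuffles.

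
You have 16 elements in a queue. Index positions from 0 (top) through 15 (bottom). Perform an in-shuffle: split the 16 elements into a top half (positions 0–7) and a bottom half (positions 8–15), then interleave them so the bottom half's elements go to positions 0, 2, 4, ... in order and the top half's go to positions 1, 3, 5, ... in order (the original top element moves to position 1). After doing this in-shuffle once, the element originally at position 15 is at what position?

Track the element's position through each in-shuffle:
15 → 14

14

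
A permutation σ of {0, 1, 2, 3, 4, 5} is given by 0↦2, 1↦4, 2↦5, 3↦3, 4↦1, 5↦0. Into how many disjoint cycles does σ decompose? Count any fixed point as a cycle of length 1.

3

Cycle decomposition: (0 2 5) (1 4) (3).
3 cycles.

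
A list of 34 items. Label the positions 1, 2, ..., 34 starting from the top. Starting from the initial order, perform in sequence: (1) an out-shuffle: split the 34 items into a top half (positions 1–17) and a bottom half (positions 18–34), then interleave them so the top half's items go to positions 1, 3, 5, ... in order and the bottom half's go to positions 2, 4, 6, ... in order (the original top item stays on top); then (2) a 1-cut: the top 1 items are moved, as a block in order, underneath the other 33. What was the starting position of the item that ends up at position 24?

Undo the operations in reverse order, starting from position 24:
  undo op 2 (cut 1): 24 ← 25
  undo op 1 (out-shuffle, from top half): 25 ← 13
So the item at position 24 came from original position 13.

13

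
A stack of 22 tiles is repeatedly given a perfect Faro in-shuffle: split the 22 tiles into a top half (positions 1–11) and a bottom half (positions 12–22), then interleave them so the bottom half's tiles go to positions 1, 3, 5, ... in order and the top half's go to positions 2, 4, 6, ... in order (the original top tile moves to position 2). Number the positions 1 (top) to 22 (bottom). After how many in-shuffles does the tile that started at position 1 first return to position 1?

Follow position 1 under repeated in-shuffles:
1 → 2 → 4 → 8 → 16 → 9 → 18 → 13 → 3 → 6 → 12 → 1
It first returns after 11 in-shuffles.

11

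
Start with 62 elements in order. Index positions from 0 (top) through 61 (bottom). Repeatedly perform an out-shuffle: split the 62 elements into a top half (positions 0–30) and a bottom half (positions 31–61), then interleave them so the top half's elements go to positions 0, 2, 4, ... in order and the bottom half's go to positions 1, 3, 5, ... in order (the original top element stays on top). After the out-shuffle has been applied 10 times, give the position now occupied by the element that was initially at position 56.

4

Track the element's position through each out-shuffle:
56 → 51 → 41 → 21 → 42 → 23 → 46 → 31 → 1 → 2 → 4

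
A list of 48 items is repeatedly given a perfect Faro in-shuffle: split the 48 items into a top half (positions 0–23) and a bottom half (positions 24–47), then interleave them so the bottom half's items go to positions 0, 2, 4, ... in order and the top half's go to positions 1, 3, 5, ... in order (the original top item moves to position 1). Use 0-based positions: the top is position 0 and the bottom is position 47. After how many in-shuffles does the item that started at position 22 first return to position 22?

Follow position 22 under repeated in-shuffles:
22 → 45 → 42 → 36 → 24 → 0 → 1 → 3 → ... → 22 (length 21)
It first returns after 21 in-shuffles.

21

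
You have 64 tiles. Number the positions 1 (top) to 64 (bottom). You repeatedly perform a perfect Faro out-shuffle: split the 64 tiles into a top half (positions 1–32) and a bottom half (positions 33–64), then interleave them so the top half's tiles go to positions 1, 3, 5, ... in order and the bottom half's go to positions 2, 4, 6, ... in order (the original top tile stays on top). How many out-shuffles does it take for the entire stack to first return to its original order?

6

The out-shuffle permutes the 64 positions with cycle lengths [1, 1, 2, 3, 3, 6, 6, 6, 6, 6, 6, 6, 6, 6].
Every tile is home exactly when every cycle has completed a whole number of laps, i.e. after lcm(1, 2, 3, 6) = 6 out-shuffles.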